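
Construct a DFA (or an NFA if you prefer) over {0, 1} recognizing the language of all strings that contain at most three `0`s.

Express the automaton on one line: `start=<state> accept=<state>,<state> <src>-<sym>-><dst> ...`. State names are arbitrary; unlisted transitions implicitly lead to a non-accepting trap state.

start=s0 accept=s0,s1,s2,s3 s0-0->s1 s0-1->s0 s1-0->s2 s1-1->s1 s2-0->s3 s2-1->s2 s3-0->s4 s3-1->s3 s4-0->s4 s4-1->s4

Count `0`s, saturating at 4: states s0 through s3 mean 0 through 3 `0`s seen; s4 means more than 3. Each `0` increments (capped at s4); other symbols loop. Accept from {s0, s1, s2, s3}.
        0   1  
>* s0   s1  s0 
 * s1   s2  s1 
 * s2   s3  s2 
 * s3   s4  s3 
   s4   s4  s4 
(> = start, * = accepting)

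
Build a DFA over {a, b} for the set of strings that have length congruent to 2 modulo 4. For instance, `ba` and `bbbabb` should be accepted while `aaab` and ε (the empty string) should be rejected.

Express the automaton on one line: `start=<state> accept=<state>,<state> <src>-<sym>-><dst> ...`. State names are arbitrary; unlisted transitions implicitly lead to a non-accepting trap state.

start=S0 accept=S2 S0-a->S1 S0-b->S1 S1-a->S2 S1-b->S2 S2-a->S3 S2-b->S3 S3-a->S0 S3-b->S0

Only the length mod 4 matters, so use a 4-cycle: from any state, every input symbol moves to the next state, wrapping S3 back to S0. Mark S2 accepting.
With 4 states:
        a   b  
>  S0   S1  S1 
   S1   S2  S2 
 * S2   S3  S3 
   S3   S0  S0 
(> = start, * = accepting)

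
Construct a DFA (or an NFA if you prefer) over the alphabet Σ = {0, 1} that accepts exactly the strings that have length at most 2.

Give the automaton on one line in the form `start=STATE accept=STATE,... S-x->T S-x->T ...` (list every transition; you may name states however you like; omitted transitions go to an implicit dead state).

We only need to distinguish lengths 0, 1, …, 2, and '>2'. Chain A → B → C → D on every symbol, with D looping. Accepting states: {A, B, C}.
With 4 states:
       0  1 
>* A   B  B 
 * B   C  C 
 * C   D  D 
   D   D  D 
(> = start, * = accepting)

start=A accept=A,B,C A-0->B A-1->B B-0->C B-1->C C-0->D C-1->D D-0->D D-1->D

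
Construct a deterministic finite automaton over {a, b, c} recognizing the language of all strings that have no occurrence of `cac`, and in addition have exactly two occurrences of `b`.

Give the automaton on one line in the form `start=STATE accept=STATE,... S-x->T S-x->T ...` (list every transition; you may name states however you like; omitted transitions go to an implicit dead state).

start=q0 accept=q3,q7,q9 q0-a->q0 q0-b->q1 q0-c->q2 q1-a->q1 q1-b->q3 q1-c->q4 q2-a->q5 q2-b->q1 q2-c->q2 q3-a->q3 q3-b->q6 q3-c->q7 q4-a->q8 q4-b->q3 q4-c->q4 q5-a->q0 q5-b->q1 q5-c->q6 q6-a->q6 q6-b->q6 q6-c->q6 q7-a->q9 q7-b->q6 q7-c->q7 q8-a->q1 q8-b->q3 q8-c->q6 q9-a->q3 q9-b->q6 q9-c->q6

Handle the two conditions separately and then intersect. One (4 states) tracks partial matches of the forbidden pattern `cac`; the other (4 states) tracks the count of `b`s, saturating at 3. Each combined state is a pair, one component from each; accept when both components accept. Equivalent product states are then merged.
A 10-state machine:
        a   b   c  
>  q0   q0  q1  q2 
   q1   q1  q3  q4 
   q2   q5  q1  q2 
 * q3   q3  q6  q7 
   q4   q8  q3  q4 
   q5   q0  q1  q6 
   q6   q6  q6  q6 
 * q7   q9  q6  q7 
   q8   q1  q3  q6 
 * q9   q3  q6  q6 
(> = start, * = accepting)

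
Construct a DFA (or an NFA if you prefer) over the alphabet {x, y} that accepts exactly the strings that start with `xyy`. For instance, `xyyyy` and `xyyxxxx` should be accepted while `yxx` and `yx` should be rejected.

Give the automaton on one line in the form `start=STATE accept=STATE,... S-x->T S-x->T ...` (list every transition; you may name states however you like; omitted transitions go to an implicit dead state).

Walk along `xyy` while the input agrees: from q0 take `x` to q1, and so on. Any deviation drops to the rejecting sink q4. Once q3 is reached the prefix is confirmed and every continuation is accepted.
5 states suffice.
        x   y  
>  q0   q1  q4 
   q1   q4  q2 
   q2   q4  q3 
 * q3   q3  q3 
   q4   q4  q4 
(> = start, * = accepting)

start=q0 accept=q3 q0-x->q1 q0-y->q4 q1-x->q4 q1-y->q2 q2-x->q4 q2-y->q3 q3-x->q3 q3-y->q3 q4-x->q4 q4-y->q4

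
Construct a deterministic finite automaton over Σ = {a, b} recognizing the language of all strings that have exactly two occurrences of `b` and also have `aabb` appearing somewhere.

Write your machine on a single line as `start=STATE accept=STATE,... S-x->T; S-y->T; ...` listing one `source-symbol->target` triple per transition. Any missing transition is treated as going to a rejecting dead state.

Build one automaton per condition and run them in lockstep. One (4 states) tracks the count of `b`s, saturating at 3; the other (5 states) tracks whether and how much of `aabb` has been seen. Each combined state is a pair, one component from each; accept when both components accept.
          a    b  
>  q0     q1   q2 
   q1     q3   q2 
   q2     q4   q5 
   q3     q3   q6 
   q4     q7   q5 
   q5     q8   q9 
   q6     q4  q10 
   q7     q7  q11 
   q8    q12   q9 
   q9    q13   q9 
 * q10   q10  q14 
   q11    q8  q14 
   q12   q12  q15 
   q13   q16   q9 
   q14   q14  q14 
   q15   q13  q14 
   q16   q16  q15 
(> = start, * = accepting)

start=q0; accept=q10; q0-a->q1; q0-b->q2; q1-a->q3; q1-b->q2; q2-a->q4; q2-b->q5; q3-a->q3; q3-b->q6; q4-a->q7; q4-b->q5; q5-a->q8; q5-b->q9; q6-a->q4; q6-b->q10; q7-a->q7; q7-b->q11; q8-a->q12; q8-b->q9; q9-a->q13; q9-b->q9; q10-a->q10; q10-b->q14; q11-a->q8; q11-b->q14; q12-a->q12; q12-b->q15; q13-a->q16; q13-b->q9; q14-a->q14; q14-b->q14; q15-a->q13; q15-b->q14; q16-a->q16; q16-b->q15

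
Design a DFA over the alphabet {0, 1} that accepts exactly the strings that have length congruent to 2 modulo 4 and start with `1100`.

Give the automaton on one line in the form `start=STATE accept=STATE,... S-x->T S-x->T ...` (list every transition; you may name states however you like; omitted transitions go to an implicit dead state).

Handle the two conditions separately and then intersect. One (4 states) tracks the input length modulo 4; the other (6 states) tracks whether the input so far still matches the prefix `1100`. Each combined state is a pair, one component from each; accept when both components accept.
12 states suffice.
       0  1 
>  A   B  C 
   B   D  D 
   C   D  E 
   D   F  F 
   E   G  F 
   F   H  H 
   G   I  H 
   H   B  B 
   I   J  J 
   J   K  K 
 * K   L  L 
   L   I  I 
(> = start, * = accepting)

start=A accept=K A-0->B A-1->C B-0->D B-1->D C-0->D C-1->E D-0->F D-1->F E-0->G E-1->F F-0->H F-1->H G-0->I G-1->H H-0->B H-1->B I-0->J I-1->J J-0->K J-1->K K-0->L K-1->L L-0->I L-1->I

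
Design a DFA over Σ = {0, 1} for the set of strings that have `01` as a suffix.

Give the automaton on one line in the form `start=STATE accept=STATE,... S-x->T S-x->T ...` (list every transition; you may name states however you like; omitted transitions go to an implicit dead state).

start=A accept=C A-0->B A-1->A B-0->B B-1->C C-0->B C-1->A

Let each state record the length of the longest suffix of the input read so far that is also a prefix of `01`. B means the last symbol is `0`; C means the last 2 symbols are `01`. Accept only at C, where the string currently ends in `01`.
With 3 states:
       0  1 
>  A   B  A 
   B   B  C 
 * C   B  A 
(> = start, * = accepting)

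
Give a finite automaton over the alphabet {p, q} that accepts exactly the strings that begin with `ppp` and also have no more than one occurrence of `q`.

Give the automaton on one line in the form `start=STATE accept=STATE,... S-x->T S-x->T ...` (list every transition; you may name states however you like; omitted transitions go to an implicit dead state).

start=A accept=F,G A-p->B A-q->C B-p->D B-q->C C-p->C C-q->E D-p->F D-q->C E-p->E E-q->E F-p->F F-q->G G-p->G G-q->H H-p->H H-q->H

Handle the two conditions separately and then intersect. One (5 states) tracks whether the input so far still matches the prefix `ppp`; the other (3 states) tracks the count of `q`s, saturating at 2. Each combined state is a pair, one component from each; accept when both components accept.
An 8-state machine:
       p  q 
>  A   B  C 
   B   D  C 
   C   C  E 
   D   F  C 
   E   E  E 
 * F   F  G 
 * G   G  H 
   H   H  H 
(> = start, * = accepting)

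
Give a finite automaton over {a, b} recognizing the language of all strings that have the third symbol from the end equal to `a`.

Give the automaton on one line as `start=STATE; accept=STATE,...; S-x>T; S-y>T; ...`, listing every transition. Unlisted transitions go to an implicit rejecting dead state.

start=q0; accept=q7,q8,q9,q10; q0-a>q1; q0-b>q2; q1-a>q3; q1-b>q4; q2-a>q5; q2-b>q6; q3-a>q7; q3-b>q8; q4-a>q9; q4-b>q10; q5-a>q11; q5-b>q12; q6-a>q13; q6-b>q14; q7-a>q7; q7-b>q8; q8-a>q9; q8-b>q10; q9-a>q11; q9-b>q12; q10-a>q13; q10-b>q14; q11-a>q7; q11-b>q8; q12-a>q9; q12-b>q10; q13-a>q11; q13-b>q12; q14-a>q13; q14-b>q14

A DFA must remember the last 3 symbols (since which symbol is third-to-last isn't known until the input ends). Use one state per possible window of the last ≤3 symbols; accept from those whose window starts with `a`.
With 15 states:
          a    b  
>  q0     q1   q2 
   q1     q3   q4 
   q2     q5   q6 
   q3     q7   q8 
   q4     q9  q10 
   q5    q11  q12 
   q6    q13  q14 
 * q7     q7   q8 
 * q8     q9  q10 
 * q9    q11  q12 
 * q10   q13  q14 
   q11    q7   q8 
   q12    q9  q10 
   q13   q11  q12 
   q14   q13  q14 
(> = start, * = accepting)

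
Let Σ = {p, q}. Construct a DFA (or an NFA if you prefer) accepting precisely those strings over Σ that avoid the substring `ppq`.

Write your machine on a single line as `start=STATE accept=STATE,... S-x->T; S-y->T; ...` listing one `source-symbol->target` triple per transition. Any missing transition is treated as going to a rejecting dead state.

start=S0; accept=S0,S1,S2; S0-p->S1; S0-q->S0; S1-p->S2; S1-q->S0; S2-p->S2; S2-q->S3; S3-p->S3; S3-q->S3

This is the complement of 'contains `ppq`'. Use the same substring-matching states — S0 through S3 holding how much of `ppq` has just been matched — but flip the accepting set: everything except the trap S3 accepts.
A 4-state machine:
        p   q  
>* S0   S1  S0 
 * S1   S2  S0 
 * S2   S2  S3 
   S3   S3  S3 
(> = start, * = accepting)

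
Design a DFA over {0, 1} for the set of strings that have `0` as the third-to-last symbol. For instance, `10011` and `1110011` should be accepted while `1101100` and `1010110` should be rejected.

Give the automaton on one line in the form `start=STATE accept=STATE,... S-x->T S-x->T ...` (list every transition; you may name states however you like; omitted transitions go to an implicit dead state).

Because acceptance depends on a position counted from the end, the machine has to buffer the most recent 3 symbols. Make each state the string of the last up-to-3 symbols read; on input `x` shift the window left and append `x`. Accept when the buffered window has length 3 and begins with `0`.
A 15-state machine:
       0  1 
>  A   B  C 
   B   D  E 
   C   F  G 
   D   H  I 
   E   J  K 
   F   L  M 
   G   N  O 
 * H   H  I 
 * I   J  K 
 * J   L  M 
 * K   N  O 
   L   H  I 
   M   J  K 
   N   L  M 
   O   N  O 
(> = start, * = accepting)

start=A accept=H,I,J,K A-0->B A-1->C B-0->D B-1->E C-0->F C-1->G D-0->H D-1->I E-0->J E-1->K F-0->L F-1->M G-0->N G-1->O H-0->H H-1->I I-0->J I-1->K J-0->L J-1->M K-0->N K-1->O L-0->H L-1->I M-0->J M-1->K N-0->L N-1->M O-0->N O-1->O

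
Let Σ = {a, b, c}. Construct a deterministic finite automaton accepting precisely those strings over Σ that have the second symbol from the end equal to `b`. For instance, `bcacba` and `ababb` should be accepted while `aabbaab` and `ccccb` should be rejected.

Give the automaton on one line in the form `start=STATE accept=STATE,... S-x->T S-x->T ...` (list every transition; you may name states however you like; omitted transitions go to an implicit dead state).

Because acceptance depends on a position counted from the end, the machine has to buffer the most recent 2 symbols. Make each state the string of the last up-to-2 symbols read; on input `x` shift the window left and append `x`. Accept when the buffered window has length 2 and begins with `b`.
13 states suffice.
          a    b    c  
>  s0     s1   s2   s3 
   s1     s4   s5   s6 
   s2     s7   s8   s9 
   s3    s10  s11  s12 
   s4     s4   s5   s6 
   s5     s7   s8   s9 
   s6    s10  s11  s12 
 * s7     s4   s5   s6 
 * s8     s7   s8   s9 
 * s9    s10  s11  s12 
   s10    s4   s5   s6 
   s11    s7   s8   s9 
   s12   s10  s11  s12 
(> = start, * = accepting)

start=s0 accept=s7,s8,s9 s0-a->s1 s0-b->s2 s0-c->s3 s1-a->s4 s1-b->s5 s1-c->s6 s2-a->s7 s2-b->s8 s2-c->s9 s3-a->s10 s3-b->s11 s3-c->s12 s4-a->s4 s4-b->s5 s4-c->s6 s5-a->s7 s5-b->s8 s5-c->s9 s6-a->s10 s6-b->s11 s6-c->s12 s7-a->s4 s7-b->s5 s7-c->s6 s8-a->s7 s8-b->s8 s8-c->s9 s9-a->s10 s9-b->s11 s9-c->s12 s10-a->s4 s10-b->s5 s10-c->s6 s11-a->s7 s11-b->s8 s11-c->s9 s12-a->s10 s12-b->s11 s12-c->s12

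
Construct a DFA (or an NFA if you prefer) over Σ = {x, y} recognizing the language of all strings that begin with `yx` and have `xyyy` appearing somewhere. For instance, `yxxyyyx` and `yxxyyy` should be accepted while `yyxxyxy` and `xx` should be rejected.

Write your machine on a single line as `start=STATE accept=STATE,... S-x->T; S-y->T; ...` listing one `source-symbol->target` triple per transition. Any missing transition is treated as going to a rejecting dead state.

start=q0; accept=q10; q0-x->q1; q0-y->q2; q1-x->q1; q1-y->q3; q2-x->q4; q2-y->q5; q3-x->q1; q3-y->q6; q4-x->q4; q4-y->q7; q5-x->q1; q5-y->q5; q6-x->q1; q6-y->q8; q7-x->q4; q7-y->q9; q8-x->q8; q8-y->q8; q9-x->q4; q9-y->q10; q10-x->q10; q10-y->q10

Handle the two conditions separately and then intersect. The first has 4 states tracking whether the input so far still matches the prefix `yx`; the second has 5 states tracking whether and how much of `xyyy` has been seen. A product state is a pair (one from each), accepting exactly when both do.
11 states suffice.
          x    y  
>  q0     q1   q2 
   q1     q1   q3 
   q2     q4   q5 
   q3     q1   q6 
   q4     q4   q7 
   q5     q1   q5 
   q6     q1   q8 
   q7     q4   q9 
   q8     q8   q8 
   q9     q4  q10 
 * q10   q10  q10 
(> = start, * = accepting)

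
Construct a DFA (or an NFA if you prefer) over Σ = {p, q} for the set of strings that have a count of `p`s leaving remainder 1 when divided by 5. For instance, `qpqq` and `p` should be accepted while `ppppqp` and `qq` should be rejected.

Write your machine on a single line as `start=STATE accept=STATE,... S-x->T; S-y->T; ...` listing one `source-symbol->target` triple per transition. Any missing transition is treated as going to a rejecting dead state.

Keep the running count of `p`s modulo 5: each `p` advances along the cycle s0 → s1 → s2 → s3 → s4 → s0 while other symbols loop. Accept at s1.
        p   q  
>  s0   s1  s0 
 * s1   s2  s1 
   s2   s3  s2 
   s3   s4  s3 
   s4   s0  s4 
(> = start, * = accepting)

start=s0; accept=s1; s0-p->s1; s0-q->s0; s1-p->s2; s1-q->s1; s2-p->s3; s2-q->s2; s3-p->s4; s3-q->s3; s4-p->s0; s4-q->s4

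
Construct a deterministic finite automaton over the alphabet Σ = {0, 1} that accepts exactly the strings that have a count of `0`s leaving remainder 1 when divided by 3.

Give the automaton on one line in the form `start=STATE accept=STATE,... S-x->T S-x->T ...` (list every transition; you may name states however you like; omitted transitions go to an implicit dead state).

The only thing that matters is how many `0`s have appeared, reduced mod 3. Use one state per residue: q0 for 0, …, q2 for 2. Reading `0` moves to the next residue; anything else stays put. q1 is accepting.
A 3-state machine:
        0   1  
>  q0   q1  q0 
 * q1   q2  q1 
   q2   q0  q2 
(> = start, * = accepting)

start=q0 accept=q1 q0-0->q1 q0-1->q0 q1-0->q2 q1-1->q1 q2-0->q0 q2-1->q2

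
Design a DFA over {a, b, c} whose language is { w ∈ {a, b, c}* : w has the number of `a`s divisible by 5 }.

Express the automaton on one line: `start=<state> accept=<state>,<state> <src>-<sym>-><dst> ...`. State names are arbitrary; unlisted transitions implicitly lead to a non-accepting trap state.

start=S0 accept=S0 S0-a->S1 S0-b->S0 S0-c->S0 S1-a->S2 S1-b->S1 S1-c->S1 S2-a->S3 S2-b->S2 S2-c->S2 S3-a->S4 S3-b->S3 S3-c->S3 S4-a->S0 S4-b->S4 S4-c->S4

Keep the running count of `a`s modulo 5: each `a` advances along the cycle S0 → S1 → S2 → S3 → S4 → S0 while other symbols loop. Accept at S0.
With 5 states:
        a   b   c  
>* S0   S1  S0  S0 
   S1   S2  S1  S1 
   S2   S3  S2  S2 
   S3   S4  S3  S3 
   S4   S0  S4  S4 
(> = start, * = accepting)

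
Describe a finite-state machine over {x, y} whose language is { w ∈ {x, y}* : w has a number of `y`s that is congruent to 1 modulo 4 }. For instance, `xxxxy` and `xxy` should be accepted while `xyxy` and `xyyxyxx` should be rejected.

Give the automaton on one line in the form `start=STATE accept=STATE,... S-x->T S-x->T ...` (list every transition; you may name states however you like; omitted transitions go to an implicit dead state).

The only thing that matters is how many `y`s have appeared, reduced mod 4. Use one state per residue: s0 for 0, …, s3 for 3. Reading `y` moves to the next residue; anything else stays put. s1 is accepting.
        x   y  
>  s0   s0  s1 
 * s1   s1  s2 
   s2   s2  s3 
   s3   s3  s0 
(> = start, * = accepting)

start=s0 accept=s1 s0-x->s0 s0-y->s1 s1-x->s1 s1-y->s2 s2-x->s2 s2-y->s3 s3-x->s3 s3-y->s0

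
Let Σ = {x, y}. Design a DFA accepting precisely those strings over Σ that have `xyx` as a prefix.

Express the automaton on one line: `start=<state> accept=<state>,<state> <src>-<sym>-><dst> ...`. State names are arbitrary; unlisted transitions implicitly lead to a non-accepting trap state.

start=s0 accept=s3 s0-x->s1 s0-y->s4 s1-x->s4 s1-y->s2 s2-x->s3 s2-y->s4 s3-x->s3 s3-y->s3 s4-x->s4 s4-y->s4

Walk along `xyx` while the input agrees: from s0 take `x` to s1, and so on. Any deviation drops to the rejecting sink s4. Once s3 is reached the prefix is confirmed and every continuation is accepted.
A 5-state machine:
        x   y  
>  s0   s1  s4 
   s1   s4  s2 
   s2   s3  s4 
 * s3   s3  s3 
   s4   s4  s4 
(> = start, * = accepting)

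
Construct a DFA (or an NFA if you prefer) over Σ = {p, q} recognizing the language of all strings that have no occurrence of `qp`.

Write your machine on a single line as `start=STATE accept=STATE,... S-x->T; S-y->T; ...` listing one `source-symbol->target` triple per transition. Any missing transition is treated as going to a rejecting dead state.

start=s0; accept=s0,s1; s0-p->s0; s0-q->s1; s1-p->s2; s1-q->s1; s2-p->s2; s2-q->s2

This is the complement of 'contains `qp`'. Use the same substring-matching states — s0 through s2 holding how much of `qp` has just been matched — but flip the accepting set: everything except the trap s2 accepts.
With 3 states:
        p   q  
>* s0   s0  s1 
 * s1   s2  s1 
   s2   s2  s2 
(> = start, * = accepting)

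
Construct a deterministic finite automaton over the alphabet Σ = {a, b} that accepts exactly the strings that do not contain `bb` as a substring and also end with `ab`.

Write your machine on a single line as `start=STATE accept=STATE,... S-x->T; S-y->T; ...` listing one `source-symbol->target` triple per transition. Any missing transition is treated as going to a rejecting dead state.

start=S0; accept=S3; S0-a->S1; S0-b->S2; S1-a->S1; S1-b->S3; S2-a->S1; S2-b->S4; S3-a->S1; S3-b->S4; S4-a->S4; S4-b->S4

Build one automaton per condition and run them in lockstep. One (3 states) tracks partial matches of the forbidden pattern `bb`; the other (3 states) tracks how much of the suffix `ab` has currently been matched. Each combined state is a pair, one component from each; accept when both components accept. Minimizing collapses redundant product states.
        a   b  
>  S0   S1  S2 
   S1   S1  S3 
   S2   S1  S4 
 * S3   S1  S4 
   S4   S4  S4 
(> = start, * = accepting)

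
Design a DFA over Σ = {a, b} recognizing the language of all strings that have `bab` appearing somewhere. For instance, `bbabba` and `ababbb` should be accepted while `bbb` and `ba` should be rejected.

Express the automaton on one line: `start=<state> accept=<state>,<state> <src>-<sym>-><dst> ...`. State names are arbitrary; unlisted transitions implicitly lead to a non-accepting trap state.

start=S0 accept=S3 S0-a->S0 S0-b->S1 S1-a->S2 S1-b->S1 S2-a->S0 S2-b->S3 S3-a->S3 S3-b->S3

States S0..S2 record the length of the longest prefix of `bab` that matches the current input suffix. Reaching S3 means `bab` has been seen, and we stay there forever. Accept from S3.
4 states suffice.
        a   b  
>  S0   S0  S1 
   S1   S2  S1 
   S2   S0  S3 
 * S3   S3  S3 
(> = start, * = accepting)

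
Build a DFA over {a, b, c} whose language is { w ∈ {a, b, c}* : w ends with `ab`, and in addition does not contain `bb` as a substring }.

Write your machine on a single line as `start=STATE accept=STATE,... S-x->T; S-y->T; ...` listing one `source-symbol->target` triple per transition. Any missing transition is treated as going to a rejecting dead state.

start=q0; accept=q3; q0-a->q1; q0-b->q2; q0-c->q0; q1-a->q1; q1-b->q3; q1-c->q0; q2-a->q1; q2-b->q4; q2-c->q0; q3-a->q1; q3-b->q4; q3-c->q0; q4-a->q4; q4-b->q4; q4-c->q4

Build one automaton per condition and run them in lockstep. One (3 states) tracks how much of the suffix `ab` has currently been matched; the other (3 states) tracks partial matches of the forbidden pattern `bb`. Each combined state is a pair, one component from each; accept when both components accept. After merging equivalent states the machine shrinks.
        a   b   c  
>  q0   q1  q2  q0 
   q1   q1  q3  q0 
   q2   q1  q4  q0 
 * q3   q1  q4  q0 
   q4   q4  q4  q4 
(> = start, * = accepting)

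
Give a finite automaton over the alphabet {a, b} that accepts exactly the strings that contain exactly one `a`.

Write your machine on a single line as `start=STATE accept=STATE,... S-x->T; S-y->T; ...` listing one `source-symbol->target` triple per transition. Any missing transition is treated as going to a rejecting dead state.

Count `a`s, saturating at 2: state q0 means no `a` yet, q1 means one `a` seen, q2 means more than one. Each `a` increments (capped at q2); other symbols loop. Accept from {q1}.
A 3-state machine:
        a   b  
>  q0   q1  q0 
 * q1   q2  q1 
   q2   q2  q2 
(> = start, * = accepting)

start=q0; accept=q1; q0-a->q1; q0-b->q0; q1-a->q2; q1-b->q1; q2-a->q2; q2-b->q2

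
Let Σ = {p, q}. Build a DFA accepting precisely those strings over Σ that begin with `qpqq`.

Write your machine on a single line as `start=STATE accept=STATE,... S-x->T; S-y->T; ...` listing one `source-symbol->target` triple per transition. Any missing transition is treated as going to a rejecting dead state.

Check the first 4 symbols one by one: S0 through S3 record how many have matched `qpqq` so far; any wrong symbol goes to the dead state S5. After all 4 match we enter the accepting sink S4.
A 6-state machine:
        p   q  
>  S0   S5  S1 
   S1   S2  S5 
   S2   S5  S3 
   S3   S5  S4 
 * S4   S4  S4 
   S5   S5  S5 
(> = start, * = accepting)

start=S0; accept=S4; S0-p->S5; S0-q->S1; S1-p->S2; S1-q->S5; S2-p->S5; S2-q->S3; S3-p->S5; S3-q->S4; S4-p->S4; S4-q->S4; S5-p->S5; S5-q->S5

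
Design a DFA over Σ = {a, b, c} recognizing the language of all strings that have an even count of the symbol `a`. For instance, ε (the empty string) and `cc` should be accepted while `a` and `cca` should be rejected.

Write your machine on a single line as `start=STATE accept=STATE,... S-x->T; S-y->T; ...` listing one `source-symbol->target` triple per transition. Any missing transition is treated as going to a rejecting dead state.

The only thing that matters is how many `a`s have appeared, reduced mod 2. Use one state per residue: q0 for 0, …, q1 for 1. Reading `a` moves to the next residue; anything else stays put. q0 is accepting.
2 states suffice.
        a   b   c  
>* q0   q1  q0  q0 
   q1   q0  q1  q1 
(> = start, * = accepting)

start=q0; accept=q0; q0-a->q1; q0-b->q0; q0-c->q0; q1-a->q0; q1-b->q1; q1-c->q1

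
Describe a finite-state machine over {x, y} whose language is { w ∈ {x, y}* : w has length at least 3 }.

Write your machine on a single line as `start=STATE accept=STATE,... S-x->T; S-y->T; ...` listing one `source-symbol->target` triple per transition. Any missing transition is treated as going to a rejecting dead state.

start=S0; accept=S3,S4; S0-x->S1; S0-y->S1; S1-x->S2; S1-y->S2; S2-x->S3; S2-y->S3; S3-x->S4; S3-y->S4; S4-x->S4; S4-y->S4

Count input length up to 4: every symbol moves from S0 toward S4, which means 'more than 3' and absorbs. Accept from {S3, S4}.
5 states suffice.
        x   y  
>  S0   S1  S1 
   S1   S2  S2 
   S2   S3  S3 
 * S3   S4  S4 
 * S4   S4  S4 
(> = start, * = accepting)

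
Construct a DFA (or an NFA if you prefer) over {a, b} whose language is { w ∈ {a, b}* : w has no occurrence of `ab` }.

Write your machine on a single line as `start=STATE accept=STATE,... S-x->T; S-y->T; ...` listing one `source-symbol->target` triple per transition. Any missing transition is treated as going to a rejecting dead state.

start=s0; accept=s0,s1; s0-a->s1; s0-b->s0; s1-a->s1; s1-b->s2; s2-a->s2; s2-b->s2

This is the complement of 'contains `ab`'. Use the same substring-matching states — s0 through s2 holding how much of `ab` has just been matched — but flip the accepting set: everything except the trap s2 accepts.
A 3-state machine:
        a   b  
>* s0   s1  s0 
 * s1   s1  s2 
   s2   s2  s2 
(> = start, * = accepting)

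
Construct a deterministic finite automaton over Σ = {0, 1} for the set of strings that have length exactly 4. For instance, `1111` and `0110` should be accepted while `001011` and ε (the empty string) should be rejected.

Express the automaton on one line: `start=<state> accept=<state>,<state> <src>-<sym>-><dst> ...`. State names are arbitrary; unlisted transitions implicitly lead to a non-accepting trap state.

We only need to distinguish lengths 0, 1, …, 4, and '>4'. Chain S0 → S1 → S2 → S3 → S4 → S5 on every symbol, with S5 looping. Accepting states: {S4}.
A 6-state machine:
        0   1  
>  S0   S1  S1 
   S1   S2  S2 
   S2   S3  S3 
   S3   S4  S4 
 * S4   S5  S5 
   S5   S5  S5 
(> = start, * = accepting)

start=S0 accept=S4 S0-0->S1 S0-1->S1 S1-0->S2 S1-1->S2 S2-0->S3 S2-1->S3 S3-0->S4 S3-1->S4 S4-0->S5 S4-1->S5 S5-0->S5 S5-1->S5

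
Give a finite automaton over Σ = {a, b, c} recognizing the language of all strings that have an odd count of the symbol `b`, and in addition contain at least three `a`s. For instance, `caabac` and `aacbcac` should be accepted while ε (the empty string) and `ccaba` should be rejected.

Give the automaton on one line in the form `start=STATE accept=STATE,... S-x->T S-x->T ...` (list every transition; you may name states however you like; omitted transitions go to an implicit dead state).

start=s0 accept=s7 s0-a->s1 s0-b->s2 s0-c->s0 s1-a->s3 s1-b->s4 s1-c->s1 s2-a->s4 s2-b->s0 s2-c->s2 s3-a->s5 s3-b->s6 s3-c->s3 s4-a->s6 s4-b->s1 s4-c->s4 s5-a->s5 s5-b->s7 s5-c->s5 s6-a->s7 s6-b->s3 s6-c->s6 s7-a->s7 s7-b->s5 s7-c->s7

Run two small machines in parallel and take their product. The first has 2 states tracking the count of `b`s modulo 2; the second has 5 states tracking the count of `a`s, saturating at 4. A product state is a pair (one from each), accepting exactly when both do. After merging equivalent states the machine shrinks.
With 8 states:
        a   b   c  
>  s0   s1  s2  s0 
   s1   s3  s4  s1 
   s2   s4  s0  s2 
   s3   s5  s6  s3 
   s4   s6  s1  s4 
   s5   s5  s7  s5 
   s6   s7  s3  s6 
 * s7   s7  s5  s7 
(> = start, * = accepting)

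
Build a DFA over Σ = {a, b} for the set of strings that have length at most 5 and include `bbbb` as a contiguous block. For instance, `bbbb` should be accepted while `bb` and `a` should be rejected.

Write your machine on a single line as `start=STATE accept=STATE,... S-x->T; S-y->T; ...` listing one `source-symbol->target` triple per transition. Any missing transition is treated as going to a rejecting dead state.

Run two small machines in parallel and take their product. One (7 states) tracks the input length, saturating at 6; the other (5 states) tracks whether and how much of `bbbb` has been seen. Each combined state is a pair, one component from each; accept when both components accept. Equivalent product states are then merged.
An 11-state machine:
          a    b  
>  q0     q1   q2 
   q1     q3   q4 
   q2     q3   q5 
   q3     q3   q3 
   q4     q3   q6 
   q5     q3   q7 
   q6     q3   q8 
   q7     q3   q9 
   q8     q3  q10 
 * q9    q10  q10 
 * q10    q3   q3 
(> = start, * = accepting)

start=q0; accept=q9,q10; q0-a->q1; q0-b->q2; q1-a->q3; q1-b->q4; q2-a->q3; q2-b->q5; q3-a->q3; q3-b->q3; q4-a->q3; q4-b->q6; q5-a->q3; q5-b->q7; q6-a->q3; q6-b->q8; q7-a->q3; q7-b->q9; q8-a->q3; q8-b->q10; q9-a->q10; q9-b->q10; q10-a->q3; q10-b->q3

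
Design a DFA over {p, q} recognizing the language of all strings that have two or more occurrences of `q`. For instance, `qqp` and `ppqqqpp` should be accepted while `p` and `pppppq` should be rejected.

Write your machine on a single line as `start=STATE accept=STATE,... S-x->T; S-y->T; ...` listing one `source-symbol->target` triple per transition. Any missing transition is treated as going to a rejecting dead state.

start=S0; accept=S2,S3; S0-p->S0; S0-q->S1; S1-p->S1; S1-q->S2; S2-p->S2; S2-q->S3; S3-p->S3; S3-q->S3

Only the number of `q`s matters, and only up to 3. Make a chain S0 → S1 → S2 → S3 advanced by each `q` (with S3 absorbing); every other symbol self-loops. The accepting set is {S2, S3}.
4 states suffice.
        p   q  
>  S0   S0  S1 
   S1   S1  S2 
 * S2   S2  S3 
 * S3   S3  S3 
(> = start, * = accepting)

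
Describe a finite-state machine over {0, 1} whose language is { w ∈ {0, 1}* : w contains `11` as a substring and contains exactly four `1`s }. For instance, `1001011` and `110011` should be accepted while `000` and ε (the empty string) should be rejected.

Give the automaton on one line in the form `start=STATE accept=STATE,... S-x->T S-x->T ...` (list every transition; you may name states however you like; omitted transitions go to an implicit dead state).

start=s0 accept=s7 s0-0->s0 s0-1->s1 s1-0->s2 s1-1->s3 s2-0->s2 s2-1->s4 s3-0->s3 s3-1->s5 s4-0->s6 s4-1->s5 s5-0->s5 s5-1->s7 s6-0->s6 s6-1->s8 s7-0->s7 s7-1->s9 s8-0->s10 s8-1->s7 s9-0->s9 s9-1->s9 s10-0->s10 s10-1->s11 s11-0->s12 s11-1->s9 s12-0->s12 s12-1->s13 s13-0->s14 s13-1->s9 s14-0->s14 s14-1->s13

Handle the two conditions separately and then intersect. The first has 3 states tracking whether and how much of `11` has been seen; the second has 6 states tracking the count of `1`s, saturating at 5. A product state is a pair (one from each), accepting exactly when both do.
15 states suffice.
          0    1  
>  s0     s0   s1 
   s1     s2   s3 
   s2     s2   s4 
   s3     s3   s5 
   s4     s6   s5 
   s5     s5   s7 
   s6     s6   s8 
 * s7     s7   s9 
   s8    s10   s7 
   s9     s9   s9 
   s10   s10  s11 
   s11   s12   s9 
   s12   s12  s13 
   s13   s14   s9 
   s14   s14  s13 
(> = start, * = accepting)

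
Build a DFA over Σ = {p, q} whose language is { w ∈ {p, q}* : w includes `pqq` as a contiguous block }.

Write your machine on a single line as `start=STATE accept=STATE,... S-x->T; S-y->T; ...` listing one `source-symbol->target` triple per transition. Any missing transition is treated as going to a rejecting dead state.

Track how much of `pqq` has been matched so far: state S0 is no progress, S3 is the absorbing accept state reached once `pqq` has occurred. Intermediate states record partial matches; on a mismatch, fall back to the longest reusable overlap.
4 states suffice.
        p   q  
>  S0   S1  S0 
   S1   S1  S2 
   S2   S1  S3 
 * S3   S3  S3 
(> = start, * = accepting)

start=S0; accept=S3; S0-p->S1; S0-q->S0; S1-p->S1; S1-q->S2; S2-p->S1; S2-q->S3; S3-p->S3; S3-q->S3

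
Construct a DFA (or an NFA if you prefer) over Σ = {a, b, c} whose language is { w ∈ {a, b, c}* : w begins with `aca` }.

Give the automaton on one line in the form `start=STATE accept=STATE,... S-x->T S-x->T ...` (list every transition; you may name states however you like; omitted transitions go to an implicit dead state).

Walk along `aca` while the input agrees: from S0 take `a` to S1, and so on. Any deviation drops to the rejecting sink S4. Once S3 is reached the prefix is confirmed and every continuation is accepted.
        a   b   c  
>  S0   S1  S4  S4 
   S1   S4  S4  S2 
   S2   S3  S4  S4 
 * S3   S3  S3  S3 
   S4   S4  S4  S4 
(> = start, * = accepting)

start=S0 accept=S3 S0-a->S1 S0-b->S4 S0-c->S4 S1-a->S4 S1-b->S4 S1-c->S2 S2-a->S3 S2-b->S4 S2-c->S4 S3-a->S3 S3-b->S3 S3-c->S3 S4-a->S4 S4-b->S4 S4-c->S4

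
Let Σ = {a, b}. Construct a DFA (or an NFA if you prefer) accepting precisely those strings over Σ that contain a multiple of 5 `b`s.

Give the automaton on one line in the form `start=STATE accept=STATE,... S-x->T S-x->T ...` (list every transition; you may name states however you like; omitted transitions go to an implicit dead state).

Keep the running count of `b`s modulo 5: each `b` advances along the cycle S0 → S1 → S2 → S3 → S4 → S0 while other symbols loop. Accept at S0.
        a   b  
>* S0   S0  S1 
   S1   S1  S2 
   S2   S2  S3 
   S3   S3  S4 
   S4   S4  S0 
(> = start, * = accepting)

start=S0 accept=S0 S0-a->S0 S0-b->S1 S1-a->S1 S1-b->S2 S2-a->S2 S2-b->S3 S3-a->S3 S3-b->S4 S4-a->S4 S4-b->S0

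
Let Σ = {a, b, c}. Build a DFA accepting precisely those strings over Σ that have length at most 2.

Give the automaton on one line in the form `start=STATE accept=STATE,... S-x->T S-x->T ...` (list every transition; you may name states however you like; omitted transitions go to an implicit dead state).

Count input length up to 3: every symbol moves from q0 toward q3, which means 'more than 2' and absorbs. Accept from {q0, q1, q2}.
With 4 states:
        a   b   c  
>* q0   q1  q1  q1 
 * q1   q2  q2  q2 
 * q2   q3  q3  q3 
   q3   q3  q3  q3 
(> = start, * = accepting)

start=q0 accept=q0,q1,q2 q0-a->q1 q0-b->q1 q0-c->q1 q1-a->q2 q1-b->q2 q1-c->q2 q2-a->q3 q2-b->q3 q2-c->q3 q3-a->q3 q3-b->q3 q3-c->q3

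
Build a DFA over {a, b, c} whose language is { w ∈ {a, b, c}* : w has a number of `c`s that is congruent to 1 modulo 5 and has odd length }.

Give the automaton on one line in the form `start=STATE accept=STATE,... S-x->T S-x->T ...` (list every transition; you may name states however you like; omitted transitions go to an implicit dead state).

Build one automaton per condition and run them in lockstep. One (5 states) tracks the count of `c`s modulo 5; the other (2 states) tracks the input length modulo 2. Each combined state is a pair, one component from each; accept when both components accept.
10 states suffice.
        a   b   c  
>  S0   S1  S1  S2 
   S1   S0  S0  S3 
 * S2   S3  S3  S4 
   S3   S2  S2  S5 
   S4   S5  S5  S6 
   S5   S4  S4  S7 
   S6   S7  S7  S8 
   S7   S6  S6  S9 
   S8   S9  S9  S1 
   S9   S8  S8  S0 
(> = start, * = accepting)

start=S0 accept=S2 S0-a->S1 S0-b->S1 S0-c->S2 S1-a->S0 S1-b->S0 S1-c->S3 S2-a->S3 S2-b->S3 S2-c->S4 S3-a->S2 S3-b->S2 S3-c->S5 S4-a->S5 S4-b->S5 S4-c->S6 S5-a->S4 S5-b->S4 S5-c->S7 S6-a->S7 S6-b->S7 S6-c->S8 S7-a->S6 S7-b->S6 S7-c->S9 S8-a->S9 S8-b->S9 S8-c->S1 S9-a->S8 S9-b->S8 S9-c->S0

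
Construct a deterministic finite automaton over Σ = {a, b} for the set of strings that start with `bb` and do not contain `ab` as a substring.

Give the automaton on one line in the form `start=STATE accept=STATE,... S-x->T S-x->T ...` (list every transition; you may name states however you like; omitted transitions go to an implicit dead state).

start=S0 accept=S4,S5 S0-a->S1 S0-b->S2 S1-a->S1 S1-b->S3 S2-a->S1 S2-b->S4 S3-a->S3 S3-b->S3 S4-a->S5 S4-b->S4 S5-a->S5 S5-b->S6 S6-a->S6 S6-b->S6

Handle the two conditions separately and then intersect. The first has 4 states tracking whether the input so far still matches the prefix `bb`; the second has 3 states tracking partial matches of the forbidden pattern `ab`. A product state is a pair (one from each), accepting exactly when both do.
7 states suffice.
        a   b  
>  S0   S1  S2 
   S1   S1  S3 
   S2   S1  S4 
   S3   S3  S3 
 * S4   S5  S4 
 * S5   S5  S6 
   S6   S6  S6 
(> = start, * = accepting)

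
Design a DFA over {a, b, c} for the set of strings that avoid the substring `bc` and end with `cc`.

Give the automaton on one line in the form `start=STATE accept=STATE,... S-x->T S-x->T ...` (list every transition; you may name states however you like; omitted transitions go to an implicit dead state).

start=q0 accept=q4 q0-a->q0 q0-b->q1 q0-c->q2 q1-a->q0 q1-b->q1 q1-c->q3 q2-a->q0 q2-b->q1 q2-c->q4 q3-a->q3 q3-b->q3 q3-c->q3 q4-a->q0 q4-b->q1 q4-c->q4

Handle the two conditions separately and then intersect. The first has 3 states tracking partial matches of the forbidden pattern `bc`; the second has 3 states tracking how much of the suffix `cc` has currently been matched. A product state is a pair (one from each), accepting exactly when both do. Minimizing collapses redundant product states.
        a   b   c  
>  q0   q0  q1  q2 
   q1   q0  q1  q3 
   q2   q0  q1  q4 
   q3   q3  q3  q3 
 * q4   q0  q1  q4 
(> = start, * = accepting)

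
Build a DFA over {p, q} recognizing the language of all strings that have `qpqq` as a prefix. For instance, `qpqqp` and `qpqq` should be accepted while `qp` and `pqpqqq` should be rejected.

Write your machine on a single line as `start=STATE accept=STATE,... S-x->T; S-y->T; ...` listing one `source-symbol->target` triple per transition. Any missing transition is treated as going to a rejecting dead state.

Walk along `qpqq` while the input agrees: from A take `q` to B, and so on. Any deviation drops to the rejecting sink F. Once E is reached the prefix is confirmed and every continuation is accepted.
6 states suffice.
       p  q 
>  A   F  B 
   B   C  F 
   C   F  D 
   D   F  E 
 * E   E  E 
   F   F  F 
(> = start, * = accepting)

start=A; accept=E; A-p->F; A-q->B; B-p->C; B-q->F; C-p->F; C-q->D; D-p->F; D-q->E; E-p->E; E-q->E; F-p->F; F-q->F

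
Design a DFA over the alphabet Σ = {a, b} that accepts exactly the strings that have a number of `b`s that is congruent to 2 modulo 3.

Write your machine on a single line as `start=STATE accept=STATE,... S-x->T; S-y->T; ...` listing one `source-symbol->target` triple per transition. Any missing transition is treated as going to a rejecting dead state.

Keep the running count of `b`s modulo 3: each `b` advances along the cycle s0 → s1 → s2 → s0 while other symbols loop. Accept at s2.
3 states suffice.
        a   b  
>  s0   s0  s1 
   s1   s1  s2 
 * s2   s2  s0 
(> = start, * = accepting)

start=s0; accept=s2; s0-a->s0; s0-b->s1; s1-a->s1; s1-b->s2; s2-a->s2; s2-b->s0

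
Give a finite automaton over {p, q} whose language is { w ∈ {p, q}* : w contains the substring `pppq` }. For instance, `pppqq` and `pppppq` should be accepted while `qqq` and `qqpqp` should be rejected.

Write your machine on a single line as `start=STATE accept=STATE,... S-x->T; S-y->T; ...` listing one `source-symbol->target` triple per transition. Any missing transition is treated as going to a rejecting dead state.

States S0..S3 record the length of the longest prefix of `pppq` that matches the current input suffix. Reaching S4 means `pppq` has been seen, and we stay there forever. Accept from S4.
        p   q  
>  S0   S1  S0 
   S1   S2  S0 
   S2   S3  S0 
   S3   S3  S4 
 * S4   S4  S4 
(> = start, * = accepting)

start=S0; accept=S4; S0-p->S1; S0-q->S0; S1-p->S2; S1-q->S0; S2-p->S3; S2-q->S0; S3-p->S3; S3-q->S4; S4-p->S4; S4-q->S4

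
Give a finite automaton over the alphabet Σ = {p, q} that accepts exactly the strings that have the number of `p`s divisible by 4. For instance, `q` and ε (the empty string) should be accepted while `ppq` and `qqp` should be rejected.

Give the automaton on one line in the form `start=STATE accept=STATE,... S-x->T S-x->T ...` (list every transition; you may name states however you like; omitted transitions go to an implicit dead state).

The only thing that matters is how many `p`s have appeared, reduced mod 4. Use one state per residue: A for 0, …, D for 3. Reading `p` moves to the next residue; anything else stays put. A is accepting.
4 states suffice.
       p  q 
>* A   B  A 
   B   C  B 
   C   D  C 
   D   A  D 
(> = start, * = accepting)

start=A accept=A A-p->B A-q->A B-p->C B-q->B C-p->D C-q->C D-p->A D-q->D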